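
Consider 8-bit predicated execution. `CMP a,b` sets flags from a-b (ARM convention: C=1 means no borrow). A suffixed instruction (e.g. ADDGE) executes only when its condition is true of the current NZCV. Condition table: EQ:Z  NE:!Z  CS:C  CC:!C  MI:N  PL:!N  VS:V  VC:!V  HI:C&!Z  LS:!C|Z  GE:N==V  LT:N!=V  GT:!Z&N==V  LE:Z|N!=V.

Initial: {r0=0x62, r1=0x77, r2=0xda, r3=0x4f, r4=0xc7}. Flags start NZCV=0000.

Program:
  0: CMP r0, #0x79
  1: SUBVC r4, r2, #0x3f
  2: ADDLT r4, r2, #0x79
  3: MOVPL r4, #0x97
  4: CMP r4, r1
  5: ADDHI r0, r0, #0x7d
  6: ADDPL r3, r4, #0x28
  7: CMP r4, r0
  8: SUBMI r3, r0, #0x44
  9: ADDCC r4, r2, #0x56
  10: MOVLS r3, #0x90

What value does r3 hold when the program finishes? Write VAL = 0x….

VAL = 0x90

[0] flags=1000 → (cmp)
[1] flags=1000 VC?T → r4=0x9b
[2] flags=1000 LT?T → r4=0x53
[3] flags=1000 PL?F → skip
[4] flags=1000 → (cmp)
[5] flags=1000 HI?F → skip
[6] flags=1000 PL?F → skip
[7] flags=1000 → (cmp)
[8] flags=1000 MI?T → r3=0x1e
[9] flags=1000 CC?T → r4=0x30
[10] flags=1000 LS?T → r3=0x90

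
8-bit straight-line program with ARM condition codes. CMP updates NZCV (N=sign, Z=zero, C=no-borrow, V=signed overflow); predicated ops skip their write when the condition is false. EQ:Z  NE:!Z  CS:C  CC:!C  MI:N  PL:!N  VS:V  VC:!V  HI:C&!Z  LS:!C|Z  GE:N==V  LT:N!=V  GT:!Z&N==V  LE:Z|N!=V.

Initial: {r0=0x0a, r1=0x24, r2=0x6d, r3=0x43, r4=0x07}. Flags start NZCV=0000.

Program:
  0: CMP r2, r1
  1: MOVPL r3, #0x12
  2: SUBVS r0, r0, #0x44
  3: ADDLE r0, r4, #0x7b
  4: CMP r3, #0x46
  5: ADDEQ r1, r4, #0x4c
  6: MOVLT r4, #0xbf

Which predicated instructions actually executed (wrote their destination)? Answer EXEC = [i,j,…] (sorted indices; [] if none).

[0] flags=0010 → (cmp)
[1] flags=0010 PL?T → r3=0x12
[2] flags=0010 VS?F → skip
[3] flags=0010 LE?F → skip
[4] flags=1000 → (cmp)
[5] flags=1000 EQ?F → skip
[6] flags=1000 LT?T → r4=0xbf

EXEC = [1,6]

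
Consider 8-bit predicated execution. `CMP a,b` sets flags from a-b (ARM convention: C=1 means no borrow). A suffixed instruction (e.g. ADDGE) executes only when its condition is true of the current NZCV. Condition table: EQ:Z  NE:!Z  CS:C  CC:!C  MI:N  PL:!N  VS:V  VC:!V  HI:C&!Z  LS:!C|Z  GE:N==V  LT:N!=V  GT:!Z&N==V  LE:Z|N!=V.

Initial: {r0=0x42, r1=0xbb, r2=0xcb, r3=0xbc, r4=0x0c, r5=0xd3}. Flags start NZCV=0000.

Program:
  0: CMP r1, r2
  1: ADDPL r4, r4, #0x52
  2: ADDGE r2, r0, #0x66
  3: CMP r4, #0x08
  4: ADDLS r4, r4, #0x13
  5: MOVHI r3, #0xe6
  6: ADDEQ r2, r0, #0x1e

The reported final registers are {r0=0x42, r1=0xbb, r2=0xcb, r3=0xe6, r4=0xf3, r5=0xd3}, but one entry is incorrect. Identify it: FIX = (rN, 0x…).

[0] flags=1000 → (cmp)
[1] flags=1000 PL?F → skip
[2] flags=1000 GE?F → skip
[3] flags=0010 → (cmp)
[4] flags=0010 LS?F → skip
[5] flags=0010 HI?T → r3=0xe6
[6] flags=0010 EQ?F → skip

FIX = (r4, 0x0c)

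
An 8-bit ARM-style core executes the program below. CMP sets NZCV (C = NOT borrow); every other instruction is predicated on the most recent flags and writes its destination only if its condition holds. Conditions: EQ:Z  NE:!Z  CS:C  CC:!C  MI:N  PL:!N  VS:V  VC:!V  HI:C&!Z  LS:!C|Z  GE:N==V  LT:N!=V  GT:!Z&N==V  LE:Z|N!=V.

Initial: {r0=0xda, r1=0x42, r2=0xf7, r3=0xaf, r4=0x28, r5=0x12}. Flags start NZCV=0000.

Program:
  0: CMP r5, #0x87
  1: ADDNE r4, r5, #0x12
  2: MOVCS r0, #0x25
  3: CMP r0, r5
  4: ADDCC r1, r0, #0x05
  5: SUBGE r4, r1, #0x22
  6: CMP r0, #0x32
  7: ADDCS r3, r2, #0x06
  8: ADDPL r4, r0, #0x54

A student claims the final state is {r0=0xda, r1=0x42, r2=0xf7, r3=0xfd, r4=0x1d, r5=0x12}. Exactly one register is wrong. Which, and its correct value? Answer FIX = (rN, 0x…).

FIX = (r4, 0x24)

0: ✓ CMP  NZCV=1001
1: ✓ ADDNE  r4←0x24
2: · MOVCS
3: ✓ CMP  NZCV=1010
4: · ADDCC
5: · SUBGE
6: ✓ CMP  NZCV=1010
7: ✓ ADDCS  r3←0xfd
8: · ADDPL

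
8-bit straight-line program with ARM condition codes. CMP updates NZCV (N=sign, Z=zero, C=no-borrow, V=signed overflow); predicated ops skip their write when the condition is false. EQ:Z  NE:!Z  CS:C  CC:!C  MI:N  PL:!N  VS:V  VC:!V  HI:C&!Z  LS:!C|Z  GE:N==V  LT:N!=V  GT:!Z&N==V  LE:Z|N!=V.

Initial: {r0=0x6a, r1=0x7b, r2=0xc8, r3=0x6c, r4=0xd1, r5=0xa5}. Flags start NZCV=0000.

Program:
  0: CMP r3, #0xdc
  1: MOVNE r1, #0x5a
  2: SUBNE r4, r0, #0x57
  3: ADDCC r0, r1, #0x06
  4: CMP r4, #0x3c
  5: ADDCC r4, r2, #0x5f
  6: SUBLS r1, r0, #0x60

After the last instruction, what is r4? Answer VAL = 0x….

[0] flags=1001 → (cmp)
[1] flags=1001 NE?T → r1=0x5a
[2] flags=1001 NE?T → r4=0x13
[3] flags=1001 CC?T → r0=0x60
[4] flags=1000 → (cmp)
[5] flags=1000 CC?T → r4=0x27
[6] flags=1000 LS?T → r1=0x00

VAL = 0x27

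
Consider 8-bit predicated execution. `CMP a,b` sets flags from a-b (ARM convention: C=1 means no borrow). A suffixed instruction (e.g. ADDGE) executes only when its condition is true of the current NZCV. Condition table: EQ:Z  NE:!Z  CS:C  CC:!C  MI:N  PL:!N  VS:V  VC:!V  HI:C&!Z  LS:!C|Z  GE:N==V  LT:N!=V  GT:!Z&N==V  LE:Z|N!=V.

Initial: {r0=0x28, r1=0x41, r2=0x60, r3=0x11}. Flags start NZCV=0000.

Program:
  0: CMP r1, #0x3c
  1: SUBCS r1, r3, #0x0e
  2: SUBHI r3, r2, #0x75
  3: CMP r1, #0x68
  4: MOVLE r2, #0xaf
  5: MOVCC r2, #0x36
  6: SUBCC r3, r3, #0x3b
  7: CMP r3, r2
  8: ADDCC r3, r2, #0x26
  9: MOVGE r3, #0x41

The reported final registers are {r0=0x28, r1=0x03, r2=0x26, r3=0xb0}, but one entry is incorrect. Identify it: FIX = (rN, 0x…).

FIX = (r2, 0x36)

[0] flags=0010 → (cmp)
[1] flags=0010 CS?T → r1=0x03
[2] flags=0010 HI?T → r3=0xeb
[3] flags=1000 → (cmp)
[4] flags=1000 LE?T → r2=0xaf
[5] flags=1000 CC?T → r2=0x36
[6] flags=1000 CC?T → r3=0xb0
[7] flags=0011 → (cmp)
[8] flags=0011 CC?F → skip
[9] flags=0011 GE?F → skip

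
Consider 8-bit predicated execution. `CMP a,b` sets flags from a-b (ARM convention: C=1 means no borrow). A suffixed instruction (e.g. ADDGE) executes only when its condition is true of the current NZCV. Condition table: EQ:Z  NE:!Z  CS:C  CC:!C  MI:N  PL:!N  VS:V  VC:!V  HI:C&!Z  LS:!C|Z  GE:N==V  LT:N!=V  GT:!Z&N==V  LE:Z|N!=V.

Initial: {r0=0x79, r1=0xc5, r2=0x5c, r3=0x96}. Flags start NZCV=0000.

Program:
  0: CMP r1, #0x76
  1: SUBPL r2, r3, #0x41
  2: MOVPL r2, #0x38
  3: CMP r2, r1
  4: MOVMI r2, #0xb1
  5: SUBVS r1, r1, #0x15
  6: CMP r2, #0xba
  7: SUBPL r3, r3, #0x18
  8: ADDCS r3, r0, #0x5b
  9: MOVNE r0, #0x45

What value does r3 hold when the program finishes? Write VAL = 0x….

VAL = 0x7e

0: ✓ CMP  NZCV=0011
1: ✓ SUBPL  r2←0x55
2: ✓ MOVPL  r2←0x38
3: ✓ CMP  NZCV=0000
4: · MOVMI
5: · SUBVS
6: ✓ CMP  NZCV=0000
7: ✓ SUBPL  r3←0x7e
8: · ADDCS
9: ✓ MOVNE  r0←0x45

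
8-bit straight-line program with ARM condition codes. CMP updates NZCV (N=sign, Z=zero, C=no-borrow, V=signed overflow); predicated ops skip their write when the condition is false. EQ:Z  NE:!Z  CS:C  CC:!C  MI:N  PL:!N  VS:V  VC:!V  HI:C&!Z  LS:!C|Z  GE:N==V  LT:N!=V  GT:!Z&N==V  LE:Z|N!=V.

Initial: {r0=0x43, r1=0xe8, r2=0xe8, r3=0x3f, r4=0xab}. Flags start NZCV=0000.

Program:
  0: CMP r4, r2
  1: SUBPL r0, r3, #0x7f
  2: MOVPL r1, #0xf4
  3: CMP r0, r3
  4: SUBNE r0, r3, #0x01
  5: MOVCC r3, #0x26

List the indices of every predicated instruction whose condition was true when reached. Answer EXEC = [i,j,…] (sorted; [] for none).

[0] flags=1000 → (cmp)
[1] flags=1000 PL?F → skip
[2] flags=1000 PL?F → skip
[3] flags=0010 → (cmp)
[4] flags=0010 NE?T → r0=0x3e
[5] flags=0010 CC?F → skip

EXEC = [4]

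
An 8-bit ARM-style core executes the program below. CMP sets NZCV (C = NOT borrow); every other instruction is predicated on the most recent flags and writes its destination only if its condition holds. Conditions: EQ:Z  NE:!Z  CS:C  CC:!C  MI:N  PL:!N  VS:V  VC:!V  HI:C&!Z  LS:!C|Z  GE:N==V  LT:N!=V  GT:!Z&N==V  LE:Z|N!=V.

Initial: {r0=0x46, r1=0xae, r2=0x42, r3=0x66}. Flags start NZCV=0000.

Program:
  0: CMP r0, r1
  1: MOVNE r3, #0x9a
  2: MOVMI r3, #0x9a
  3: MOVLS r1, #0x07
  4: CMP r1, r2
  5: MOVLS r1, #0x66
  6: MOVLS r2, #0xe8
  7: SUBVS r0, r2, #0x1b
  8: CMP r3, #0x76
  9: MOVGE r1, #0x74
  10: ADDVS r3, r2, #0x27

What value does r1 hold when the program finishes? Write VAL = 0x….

VAL = 0x66

[0] flags=1001 → (cmp)
[1] flags=1001 NE?T → r3=0x9a
[2] flags=1001 MI?T → r3=0x9a
[3] flags=1001 LS?T → r1=0x07
[4] flags=1000 → (cmp)
[5] flags=1000 LS?T → r1=0x66
[6] flags=1000 LS?T → r2=0xe8
[7] flags=1000 VS?F → skip
[8] flags=0011 → (cmp)
[9] flags=0011 GE?F → skip
[10] flags=0011 VS?T → r3=0x0f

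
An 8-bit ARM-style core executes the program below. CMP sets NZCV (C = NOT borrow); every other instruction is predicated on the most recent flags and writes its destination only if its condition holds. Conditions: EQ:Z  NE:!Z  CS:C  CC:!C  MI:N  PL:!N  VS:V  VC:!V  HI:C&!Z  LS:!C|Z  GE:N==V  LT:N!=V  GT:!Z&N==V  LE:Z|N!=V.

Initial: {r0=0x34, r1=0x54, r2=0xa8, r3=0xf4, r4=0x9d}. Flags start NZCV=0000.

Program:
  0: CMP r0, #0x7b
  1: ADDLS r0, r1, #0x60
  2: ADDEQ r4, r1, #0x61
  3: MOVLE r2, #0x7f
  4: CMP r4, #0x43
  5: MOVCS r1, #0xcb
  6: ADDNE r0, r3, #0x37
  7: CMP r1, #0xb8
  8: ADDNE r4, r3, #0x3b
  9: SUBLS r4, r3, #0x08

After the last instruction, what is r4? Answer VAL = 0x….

VAL = 0x2f

[0] flags=1000 → (cmp)
[1] flags=1000 LS?T → r0=0xb4
[2] flags=1000 EQ?F → skip
[3] flags=1000 LE?T → r2=0x7f
[4] flags=0011 → (cmp)
[5] flags=0011 CS?T → r1=0xcb
[6] flags=0011 NE?T → r0=0x2b
[7] flags=0010 → (cmp)
[8] flags=0010 NE?T → r4=0x2f
[9] flags=0010 LS?F → skip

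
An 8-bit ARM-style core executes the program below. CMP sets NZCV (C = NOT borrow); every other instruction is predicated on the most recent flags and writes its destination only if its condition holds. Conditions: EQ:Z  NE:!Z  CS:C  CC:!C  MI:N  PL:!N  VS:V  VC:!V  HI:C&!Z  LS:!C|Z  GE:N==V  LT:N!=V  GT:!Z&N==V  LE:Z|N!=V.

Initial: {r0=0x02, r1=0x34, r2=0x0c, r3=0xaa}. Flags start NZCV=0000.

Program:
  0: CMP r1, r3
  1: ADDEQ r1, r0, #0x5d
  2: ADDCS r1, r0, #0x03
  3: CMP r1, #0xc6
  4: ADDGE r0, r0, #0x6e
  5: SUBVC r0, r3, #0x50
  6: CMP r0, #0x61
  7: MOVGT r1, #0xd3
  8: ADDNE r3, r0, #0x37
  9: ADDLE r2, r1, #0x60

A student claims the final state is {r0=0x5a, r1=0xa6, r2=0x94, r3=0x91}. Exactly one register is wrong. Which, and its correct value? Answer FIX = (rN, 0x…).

0: ✓ CMP  NZCV=1001
1: · ADDEQ
2: · ADDCS
3: ✓ CMP  NZCV=0000
4: ✓ ADDGE  r0←0x70
5: ✓ SUBVC  r0←0x5a
6: ✓ CMP  NZCV=1000
7: · MOVGT
8: ✓ ADDNE  r3←0x91
9: ✓ ADDLE  r2←0x94

FIX = (r1, 0x34)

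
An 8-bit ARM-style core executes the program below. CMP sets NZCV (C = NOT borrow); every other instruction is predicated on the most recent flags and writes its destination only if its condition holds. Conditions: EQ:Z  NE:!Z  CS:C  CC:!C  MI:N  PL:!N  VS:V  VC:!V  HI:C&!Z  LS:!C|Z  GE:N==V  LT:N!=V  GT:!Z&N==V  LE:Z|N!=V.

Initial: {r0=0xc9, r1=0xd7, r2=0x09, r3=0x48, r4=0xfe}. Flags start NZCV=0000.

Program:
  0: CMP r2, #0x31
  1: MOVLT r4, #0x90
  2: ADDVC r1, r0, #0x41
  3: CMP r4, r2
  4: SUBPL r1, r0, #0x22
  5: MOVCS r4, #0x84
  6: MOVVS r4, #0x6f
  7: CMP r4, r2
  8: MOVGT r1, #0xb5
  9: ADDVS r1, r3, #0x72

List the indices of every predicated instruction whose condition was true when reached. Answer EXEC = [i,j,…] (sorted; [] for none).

EXEC = [1,2,5,9]

0: ✓ CMP  NZCV=1000
1: ✓ MOVLT  r4←0x90
2: ✓ ADDVC  r1←0x0a
3: ✓ CMP  NZCV=1010
4: · SUBPL
5: ✓ MOVCS  r4←0x84
6: · MOVVS
7: ✓ CMP  NZCV=0011
8: · MOVGT
9: ✓ ADDVS  r1←0xba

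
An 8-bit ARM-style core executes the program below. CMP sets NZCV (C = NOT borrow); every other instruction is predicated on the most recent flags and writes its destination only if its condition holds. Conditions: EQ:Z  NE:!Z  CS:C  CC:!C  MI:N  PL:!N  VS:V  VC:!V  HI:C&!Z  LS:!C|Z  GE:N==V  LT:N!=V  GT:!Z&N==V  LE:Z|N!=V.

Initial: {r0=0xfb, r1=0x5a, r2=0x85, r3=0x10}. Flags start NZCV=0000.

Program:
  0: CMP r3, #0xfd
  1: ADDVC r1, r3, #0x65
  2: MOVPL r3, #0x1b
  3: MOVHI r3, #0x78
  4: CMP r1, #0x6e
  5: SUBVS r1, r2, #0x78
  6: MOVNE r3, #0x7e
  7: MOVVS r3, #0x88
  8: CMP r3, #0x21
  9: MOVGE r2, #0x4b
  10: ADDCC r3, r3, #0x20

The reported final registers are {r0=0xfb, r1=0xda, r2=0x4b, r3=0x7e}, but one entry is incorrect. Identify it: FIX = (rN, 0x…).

0: ✓ CMP  NZCV=0000
1: ✓ ADDVC  r1←0x75
2: ✓ MOVPL  r3←0x1b
3: · MOVHI
4: ✓ CMP  NZCV=0010
5: · SUBVS
6: ✓ MOVNE  r3←0x7e
7: · MOVVS
8: ✓ CMP  NZCV=0010
9: ✓ MOVGE  r2←0x4b
10: · ADDCC

FIX = (r1, 0x75)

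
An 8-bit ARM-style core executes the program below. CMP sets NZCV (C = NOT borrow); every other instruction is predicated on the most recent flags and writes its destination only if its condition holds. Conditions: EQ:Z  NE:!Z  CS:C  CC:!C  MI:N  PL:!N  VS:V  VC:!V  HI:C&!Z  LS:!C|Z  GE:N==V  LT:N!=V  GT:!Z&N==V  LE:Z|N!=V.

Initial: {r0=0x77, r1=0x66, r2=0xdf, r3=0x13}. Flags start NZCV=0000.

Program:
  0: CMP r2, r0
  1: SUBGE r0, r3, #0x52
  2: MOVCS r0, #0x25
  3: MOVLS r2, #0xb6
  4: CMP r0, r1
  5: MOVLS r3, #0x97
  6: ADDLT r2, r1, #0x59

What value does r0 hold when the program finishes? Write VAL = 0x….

VAL = 0x25

0: ✓ CMP  NZCV=0011
1: · SUBGE
2: ✓ MOVCS  r0←0x25
3: · MOVLS
4: ✓ CMP  NZCV=1000
5: ✓ MOVLS  r3←0x97
6: ✓ ADDLT  r2←0xbf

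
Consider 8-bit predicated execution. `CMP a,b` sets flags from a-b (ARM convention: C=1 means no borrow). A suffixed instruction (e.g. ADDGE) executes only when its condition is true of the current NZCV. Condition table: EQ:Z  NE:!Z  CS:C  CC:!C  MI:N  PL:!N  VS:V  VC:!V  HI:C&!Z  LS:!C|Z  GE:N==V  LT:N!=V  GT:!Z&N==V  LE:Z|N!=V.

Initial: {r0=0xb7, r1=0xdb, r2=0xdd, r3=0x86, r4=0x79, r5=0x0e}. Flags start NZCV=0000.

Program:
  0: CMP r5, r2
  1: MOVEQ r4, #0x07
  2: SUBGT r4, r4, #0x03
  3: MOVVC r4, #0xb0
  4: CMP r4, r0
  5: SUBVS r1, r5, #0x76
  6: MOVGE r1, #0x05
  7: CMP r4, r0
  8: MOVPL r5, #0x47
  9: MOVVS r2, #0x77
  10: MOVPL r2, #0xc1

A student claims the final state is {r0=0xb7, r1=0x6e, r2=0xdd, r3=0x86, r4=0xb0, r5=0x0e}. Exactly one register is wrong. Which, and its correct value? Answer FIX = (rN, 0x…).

FIX = (r1, 0xdb)

[0] flags=0000 → (cmp)
[1] flags=0000 EQ?F → skip
[2] flags=0000 GT?T → r4=0x76
[3] flags=0000 VC?T → r4=0xb0
[4] flags=1000 → (cmp)
[5] flags=1000 VS?F → skip
[6] flags=1000 GE?F → skip
[7] flags=1000 → (cmp)
[8] flags=1000 PL?F → skip
[9] flags=1000 VS?F → skip
[10] flags=1000 PL?F → skip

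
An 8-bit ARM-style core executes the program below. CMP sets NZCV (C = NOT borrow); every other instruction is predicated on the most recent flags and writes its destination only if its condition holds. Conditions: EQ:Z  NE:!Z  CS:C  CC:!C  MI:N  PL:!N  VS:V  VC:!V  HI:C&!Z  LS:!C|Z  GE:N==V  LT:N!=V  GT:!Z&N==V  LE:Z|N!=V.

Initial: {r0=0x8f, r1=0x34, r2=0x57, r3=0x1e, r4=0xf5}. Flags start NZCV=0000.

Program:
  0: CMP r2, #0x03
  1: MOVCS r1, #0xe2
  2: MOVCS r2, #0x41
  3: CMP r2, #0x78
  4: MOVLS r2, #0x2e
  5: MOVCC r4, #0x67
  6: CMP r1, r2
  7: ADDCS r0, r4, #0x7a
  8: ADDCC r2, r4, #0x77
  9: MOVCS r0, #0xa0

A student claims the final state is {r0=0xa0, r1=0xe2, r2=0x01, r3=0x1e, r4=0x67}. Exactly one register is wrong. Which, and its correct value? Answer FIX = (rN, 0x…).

FIX = (r2, 0x2e)

0: ✓ CMP  NZCV=0010
1: ✓ MOVCS  r1←0xe2
2: ✓ MOVCS  r2←0x41
3: ✓ CMP  NZCV=1000
4: ✓ MOVLS  r2←0x2e
5: ✓ MOVCC  r4←0x67
6: ✓ CMP  NZCV=1010
7: ✓ ADDCS  r0←0xe1
8: · ADDCC
9: ✓ MOVCS  r0←0xa0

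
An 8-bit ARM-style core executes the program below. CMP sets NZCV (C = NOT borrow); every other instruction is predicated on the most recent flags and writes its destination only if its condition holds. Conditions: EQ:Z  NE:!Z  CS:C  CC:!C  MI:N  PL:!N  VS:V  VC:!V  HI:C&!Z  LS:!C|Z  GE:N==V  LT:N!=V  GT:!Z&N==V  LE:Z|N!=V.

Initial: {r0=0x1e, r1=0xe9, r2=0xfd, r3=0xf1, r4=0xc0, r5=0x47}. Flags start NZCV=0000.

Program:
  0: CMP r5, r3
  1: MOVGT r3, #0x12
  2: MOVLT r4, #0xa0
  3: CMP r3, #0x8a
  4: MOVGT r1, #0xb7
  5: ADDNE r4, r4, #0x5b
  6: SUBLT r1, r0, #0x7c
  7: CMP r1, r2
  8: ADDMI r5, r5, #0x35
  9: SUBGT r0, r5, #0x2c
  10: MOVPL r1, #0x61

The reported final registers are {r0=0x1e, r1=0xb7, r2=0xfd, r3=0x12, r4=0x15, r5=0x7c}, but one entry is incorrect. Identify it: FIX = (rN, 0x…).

[0] flags=0000 → (cmp)
[1] flags=0000 GT?T → r3=0x12
[2] flags=0000 LT?F → skip
[3] flags=1001 → (cmp)
[4] flags=1001 GT?T → r1=0xb7
[5] flags=1001 NE?T → r4=0x1b
[6] flags=1001 LT?F → skip
[7] flags=1000 → (cmp)
[8] flags=1000 MI?T → r5=0x7c
[9] flags=1000 GT?F → skip
[10] flags=1000 PL?F → skip

FIX = (r4, 0x1b)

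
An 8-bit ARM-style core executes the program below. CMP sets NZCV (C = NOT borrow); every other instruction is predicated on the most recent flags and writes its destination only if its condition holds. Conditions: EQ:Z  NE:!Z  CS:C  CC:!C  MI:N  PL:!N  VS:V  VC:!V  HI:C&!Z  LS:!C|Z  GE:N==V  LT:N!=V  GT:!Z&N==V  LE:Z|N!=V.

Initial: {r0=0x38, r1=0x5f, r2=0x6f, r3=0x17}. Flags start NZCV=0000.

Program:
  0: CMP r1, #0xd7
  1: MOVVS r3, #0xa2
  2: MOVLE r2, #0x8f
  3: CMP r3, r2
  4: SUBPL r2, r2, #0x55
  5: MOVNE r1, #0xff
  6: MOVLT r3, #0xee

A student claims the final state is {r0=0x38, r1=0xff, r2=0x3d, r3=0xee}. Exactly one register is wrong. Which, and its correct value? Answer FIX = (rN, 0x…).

0: ✓ CMP  NZCV=1001
1: ✓ MOVVS  r3←0xa2
2: · MOVLE
3: ✓ CMP  NZCV=0011
4: ✓ SUBPL  r2←0x1a
5: ✓ MOVNE  r1←0xff
6: ✓ MOVLT  r3←0xee

FIX = (r2, 0x1a)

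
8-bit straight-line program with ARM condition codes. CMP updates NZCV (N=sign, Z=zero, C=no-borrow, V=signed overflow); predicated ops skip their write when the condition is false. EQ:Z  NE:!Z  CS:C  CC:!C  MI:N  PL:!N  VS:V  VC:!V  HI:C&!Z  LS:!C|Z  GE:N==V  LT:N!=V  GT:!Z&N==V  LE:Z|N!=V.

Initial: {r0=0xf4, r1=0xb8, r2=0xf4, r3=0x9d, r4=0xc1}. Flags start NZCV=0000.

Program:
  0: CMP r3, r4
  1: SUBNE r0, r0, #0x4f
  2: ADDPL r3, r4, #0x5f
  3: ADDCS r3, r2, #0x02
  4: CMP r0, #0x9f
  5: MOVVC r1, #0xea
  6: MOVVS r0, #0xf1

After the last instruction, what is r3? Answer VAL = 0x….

0: ✓ CMP  NZCV=1000
1: ✓ SUBNE  r0←0xa5
2: · ADDPL
3: · ADDCS
4: ✓ CMP  NZCV=0010
5: ✓ MOVVC  r1←0xea
6: · MOVVS

VAL = 0x9d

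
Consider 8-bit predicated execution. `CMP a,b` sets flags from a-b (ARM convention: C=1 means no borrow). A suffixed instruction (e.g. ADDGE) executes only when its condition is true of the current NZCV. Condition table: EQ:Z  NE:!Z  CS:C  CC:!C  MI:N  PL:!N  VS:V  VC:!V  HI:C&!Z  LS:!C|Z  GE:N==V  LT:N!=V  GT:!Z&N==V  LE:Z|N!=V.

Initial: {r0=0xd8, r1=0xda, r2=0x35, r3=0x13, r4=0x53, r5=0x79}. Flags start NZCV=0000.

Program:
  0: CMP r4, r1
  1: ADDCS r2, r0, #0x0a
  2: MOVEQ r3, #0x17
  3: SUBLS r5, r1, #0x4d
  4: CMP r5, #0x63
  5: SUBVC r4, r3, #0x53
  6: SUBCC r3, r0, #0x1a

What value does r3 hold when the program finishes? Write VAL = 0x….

VAL = 0x13

[0] flags=0000 → (cmp)
[1] flags=0000 CS?F → skip
[2] flags=0000 EQ?F → skip
[3] flags=0000 LS?T → r5=0x8d
[4] flags=0011 → (cmp)
[5] flags=0011 VC?F → skip
[6] flags=0011 CC?F → skip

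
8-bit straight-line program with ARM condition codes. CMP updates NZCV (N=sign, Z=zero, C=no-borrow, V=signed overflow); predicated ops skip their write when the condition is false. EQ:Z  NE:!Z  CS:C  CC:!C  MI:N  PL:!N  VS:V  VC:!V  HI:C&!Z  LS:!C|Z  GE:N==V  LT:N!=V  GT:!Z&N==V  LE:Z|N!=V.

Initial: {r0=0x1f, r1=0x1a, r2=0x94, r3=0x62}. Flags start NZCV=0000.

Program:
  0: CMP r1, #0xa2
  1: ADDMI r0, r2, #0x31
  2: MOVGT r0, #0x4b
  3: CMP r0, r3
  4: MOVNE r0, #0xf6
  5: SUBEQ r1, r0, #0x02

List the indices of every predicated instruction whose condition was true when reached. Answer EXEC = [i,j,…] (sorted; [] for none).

0: ✓ CMP  NZCV=0000
1: · ADDMI
2: ✓ MOVGT  r0←0x4b
3: ✓ CMP  NZCV=1000
4: ✓ MOVNE  r0←0xf6
5: · SUBEQ

EXEC = [2,4]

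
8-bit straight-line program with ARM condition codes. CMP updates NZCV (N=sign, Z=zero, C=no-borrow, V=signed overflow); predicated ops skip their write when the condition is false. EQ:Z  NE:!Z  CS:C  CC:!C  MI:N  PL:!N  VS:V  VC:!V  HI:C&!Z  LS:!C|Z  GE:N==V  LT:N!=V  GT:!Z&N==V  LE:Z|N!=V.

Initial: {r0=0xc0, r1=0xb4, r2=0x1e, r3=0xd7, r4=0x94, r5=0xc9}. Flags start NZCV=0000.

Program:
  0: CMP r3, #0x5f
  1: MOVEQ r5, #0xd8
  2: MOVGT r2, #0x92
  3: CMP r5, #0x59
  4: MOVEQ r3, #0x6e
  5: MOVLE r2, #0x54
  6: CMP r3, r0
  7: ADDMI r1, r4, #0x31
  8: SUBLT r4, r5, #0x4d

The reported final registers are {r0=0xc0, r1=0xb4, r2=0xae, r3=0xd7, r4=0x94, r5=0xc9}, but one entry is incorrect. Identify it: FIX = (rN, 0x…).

0: ✓ CMP  NZCV=0011
1: · MOVEQ
2: · MOVGT
3: ✓ CMP  NZCV=0011
4: · MOVEQ
5: ✓ MOVLE  r2←0x54
6: ✓ CMP  NZCV=0010
7: · ADDMI
8: · SUBLT

FIX = (r2, 0x54)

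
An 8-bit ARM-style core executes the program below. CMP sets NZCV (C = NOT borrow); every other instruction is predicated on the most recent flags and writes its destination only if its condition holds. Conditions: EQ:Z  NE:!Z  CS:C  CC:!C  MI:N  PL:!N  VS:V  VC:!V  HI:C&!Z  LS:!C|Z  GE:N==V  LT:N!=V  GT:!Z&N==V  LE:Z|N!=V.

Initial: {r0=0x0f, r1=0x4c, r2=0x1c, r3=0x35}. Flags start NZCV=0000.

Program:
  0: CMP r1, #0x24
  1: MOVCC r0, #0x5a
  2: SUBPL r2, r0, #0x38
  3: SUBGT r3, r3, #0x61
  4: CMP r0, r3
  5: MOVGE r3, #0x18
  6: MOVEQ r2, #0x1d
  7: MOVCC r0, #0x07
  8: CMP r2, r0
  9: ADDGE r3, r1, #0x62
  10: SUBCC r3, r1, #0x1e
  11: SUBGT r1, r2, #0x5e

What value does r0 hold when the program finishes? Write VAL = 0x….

0: ✓ CMP  NZCV=0010
1: · MOVCC
2: ✓ SUBPL  r2←0xd7
3: ✓ SUBGT  r3←0xd4
4: ✓ CMP  NZCV=0000
5: ✓ MOVGE  r3←0x18
6: · MOVEQ
7: ✓ MOVCC  r0←0x07
8: ✓ CMP  NZCV=1010
9: · ADDGE
10: · SUBCC
11: · SUBGT

VAL = 0x07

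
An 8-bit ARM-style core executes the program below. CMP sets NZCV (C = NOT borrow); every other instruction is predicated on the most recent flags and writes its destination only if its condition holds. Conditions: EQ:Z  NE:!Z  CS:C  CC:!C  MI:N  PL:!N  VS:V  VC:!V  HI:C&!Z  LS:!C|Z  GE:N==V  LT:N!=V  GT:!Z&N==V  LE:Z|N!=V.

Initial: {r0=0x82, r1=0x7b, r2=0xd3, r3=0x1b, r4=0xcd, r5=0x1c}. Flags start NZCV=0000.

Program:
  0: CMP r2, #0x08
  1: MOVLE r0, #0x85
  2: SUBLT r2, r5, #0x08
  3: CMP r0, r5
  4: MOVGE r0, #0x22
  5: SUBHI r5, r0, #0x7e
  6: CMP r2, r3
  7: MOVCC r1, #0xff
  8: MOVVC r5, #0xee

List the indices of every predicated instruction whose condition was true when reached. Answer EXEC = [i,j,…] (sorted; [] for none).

[0] flags=1010 → (cmp)
[1] flags=1010 LE?T → r0=0x85
[2] flags=1010 LT?T → r2=0x14
[3] flags=0011 → (cmp)
[4] flags=0011 GE?F → skip
[5] flags=0011 HI?T → r5=0x07
[6] flags=1000 → (cmp)
[7] flags=1000 CC?T → r1=0xff
[8] flags=1000 VC?T → r5=0xee

EXEC = [1,2,5,7,8]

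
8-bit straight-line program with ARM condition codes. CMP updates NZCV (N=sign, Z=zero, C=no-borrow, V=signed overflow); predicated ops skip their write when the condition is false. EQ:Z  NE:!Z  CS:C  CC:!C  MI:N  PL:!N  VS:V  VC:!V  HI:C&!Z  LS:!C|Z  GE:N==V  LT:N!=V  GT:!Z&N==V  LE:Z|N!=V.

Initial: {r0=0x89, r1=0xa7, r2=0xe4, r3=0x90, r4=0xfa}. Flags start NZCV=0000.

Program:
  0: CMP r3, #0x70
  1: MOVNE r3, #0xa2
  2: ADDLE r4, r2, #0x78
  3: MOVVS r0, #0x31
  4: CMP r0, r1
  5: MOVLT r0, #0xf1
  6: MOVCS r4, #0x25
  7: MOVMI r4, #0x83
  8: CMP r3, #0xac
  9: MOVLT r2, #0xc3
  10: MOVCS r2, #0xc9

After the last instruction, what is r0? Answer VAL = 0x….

VAL = 0x31

[0] flags=0011 → (cmp)
[1] flags=0011 NE?T → r3=0xa2
[2] flags=0011 LE?T → r4=0x5c
[3] flags=0011 VS?T → r0=0x31
[4] flags=1001 → (cmp)
[5] flags=1001 LT?F → skip
[6] flags=1001 CS?F → skip
[7] flags=1001 MI?T → r4=0x83
[8] flags=1000 → (cmp)
[9] flags=1000 LT?T → r2=0xc3
[10] flags=1000 CS?F → skip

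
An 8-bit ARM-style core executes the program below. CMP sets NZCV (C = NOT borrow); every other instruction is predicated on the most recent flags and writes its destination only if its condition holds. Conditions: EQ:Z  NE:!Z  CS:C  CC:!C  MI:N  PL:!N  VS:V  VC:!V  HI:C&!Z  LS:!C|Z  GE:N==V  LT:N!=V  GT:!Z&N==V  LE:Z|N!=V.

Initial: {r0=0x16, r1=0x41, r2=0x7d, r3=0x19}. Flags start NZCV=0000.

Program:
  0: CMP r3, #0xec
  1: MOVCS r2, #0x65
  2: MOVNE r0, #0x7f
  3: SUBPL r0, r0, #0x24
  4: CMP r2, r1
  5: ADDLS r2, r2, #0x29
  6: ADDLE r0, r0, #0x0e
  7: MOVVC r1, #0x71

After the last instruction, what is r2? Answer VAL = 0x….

VAL = 0x7d

0: ✓ CMP  NZCV=0000
1: · MOVCS
2: ✓ MOVNE  r0←0x7f
3: ✓ SUBPL  r0←0x5b
4: ✓ CMP  NZCV=0010
5: · ADDLS
6: · ADDLE
7: ✓ MOVVC  r1←0x71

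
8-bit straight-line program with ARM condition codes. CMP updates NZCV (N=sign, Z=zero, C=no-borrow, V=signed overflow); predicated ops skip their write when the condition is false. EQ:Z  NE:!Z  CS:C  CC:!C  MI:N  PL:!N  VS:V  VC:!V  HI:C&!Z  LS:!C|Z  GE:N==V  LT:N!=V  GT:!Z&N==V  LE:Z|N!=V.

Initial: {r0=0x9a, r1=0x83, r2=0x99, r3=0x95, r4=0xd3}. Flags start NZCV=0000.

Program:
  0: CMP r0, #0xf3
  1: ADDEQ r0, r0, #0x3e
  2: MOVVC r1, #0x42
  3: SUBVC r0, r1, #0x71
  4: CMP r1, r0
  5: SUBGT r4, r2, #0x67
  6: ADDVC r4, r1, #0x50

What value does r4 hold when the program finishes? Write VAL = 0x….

VAL = 0x92

0: ✓ CMP  NZCV=1000
1: · ADDEQ
2: ✓ MOVVC  r1←0x42
3: ✓ SUBVC  r0←0xd1
4: ✓ CMP  NZCV=0000
5: ✓ SUBGT  r4←0x32
6: ✓ ADDVC  r4←0x92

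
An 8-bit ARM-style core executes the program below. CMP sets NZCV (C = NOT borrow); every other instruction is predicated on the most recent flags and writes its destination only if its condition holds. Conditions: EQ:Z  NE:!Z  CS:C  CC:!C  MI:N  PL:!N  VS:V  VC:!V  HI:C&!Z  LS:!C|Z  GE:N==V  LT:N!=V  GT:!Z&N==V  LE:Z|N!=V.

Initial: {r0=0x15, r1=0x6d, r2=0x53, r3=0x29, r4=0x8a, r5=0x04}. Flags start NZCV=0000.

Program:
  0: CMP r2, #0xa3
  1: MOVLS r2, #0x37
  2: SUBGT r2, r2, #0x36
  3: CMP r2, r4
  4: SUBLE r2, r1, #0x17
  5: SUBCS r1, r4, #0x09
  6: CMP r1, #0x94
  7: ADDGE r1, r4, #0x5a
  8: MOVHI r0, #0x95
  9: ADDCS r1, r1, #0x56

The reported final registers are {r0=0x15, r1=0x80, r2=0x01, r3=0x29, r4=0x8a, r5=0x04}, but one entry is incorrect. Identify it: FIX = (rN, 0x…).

FIX = (r1, 0xe4)

0: ✓ CMP  NZCV=1001
1: ✓ MOVLS  r2←0x37
2: ✓ SUBGT  r2←0x01
3: ✓ CMP  NZCV=0000
4: · SUBLE
5: · SUBCS
6: ✓ CMP  NZCV=1001
7: ✓ ADDGE  r1←0xe4
8: · MOVHI
9: · ADDCS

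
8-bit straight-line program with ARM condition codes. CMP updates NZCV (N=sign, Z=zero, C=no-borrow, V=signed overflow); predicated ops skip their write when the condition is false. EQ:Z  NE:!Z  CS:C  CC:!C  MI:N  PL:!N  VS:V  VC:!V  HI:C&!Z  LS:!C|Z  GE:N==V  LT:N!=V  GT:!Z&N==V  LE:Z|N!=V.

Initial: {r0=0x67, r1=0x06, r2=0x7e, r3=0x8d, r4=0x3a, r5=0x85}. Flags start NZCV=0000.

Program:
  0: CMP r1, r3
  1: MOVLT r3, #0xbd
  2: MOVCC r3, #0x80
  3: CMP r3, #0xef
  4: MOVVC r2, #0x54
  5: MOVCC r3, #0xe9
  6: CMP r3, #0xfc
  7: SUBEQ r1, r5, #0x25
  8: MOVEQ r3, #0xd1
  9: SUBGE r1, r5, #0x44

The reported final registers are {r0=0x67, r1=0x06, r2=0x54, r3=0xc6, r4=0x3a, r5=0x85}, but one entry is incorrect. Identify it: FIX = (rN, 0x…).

FIX = (r3, 0xe9)

[0] flags=0000 → (cmp)
[1] flags=0000 LT?F → skip
[2] flags=0000 CC?T → r3=0x80
[3] flags=1000 → (cmp)
[4] flags=1000 VC?T → r2=0x54
[5] flags=1000 CC?T → r3=0xe9
[6] flags=1000 → (cmp)
[7] flags=1000 EQ?F → skip
[8] flags=1000 EQ?F → skip
[9] flags=1000 GE?F → skip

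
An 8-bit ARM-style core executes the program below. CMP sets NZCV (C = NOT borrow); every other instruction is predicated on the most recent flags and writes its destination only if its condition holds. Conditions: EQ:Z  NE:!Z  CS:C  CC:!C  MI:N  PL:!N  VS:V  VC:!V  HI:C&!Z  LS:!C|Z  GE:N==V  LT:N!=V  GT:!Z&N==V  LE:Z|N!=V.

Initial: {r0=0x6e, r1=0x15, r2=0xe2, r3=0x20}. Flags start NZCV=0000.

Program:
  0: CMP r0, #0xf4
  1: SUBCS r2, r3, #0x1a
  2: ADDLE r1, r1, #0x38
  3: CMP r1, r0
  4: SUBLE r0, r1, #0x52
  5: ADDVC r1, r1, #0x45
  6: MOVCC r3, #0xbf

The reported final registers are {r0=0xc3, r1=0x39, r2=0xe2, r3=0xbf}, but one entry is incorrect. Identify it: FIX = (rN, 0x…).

[0] flags=0000 → (cmp)
[1] flags=0000 CS?F → skip
[2] flags=0000 LE?F → skip
[3] flags=1000 → (cmp)
[4] flags=1000 LE?T → r0=0xc3
[5] flags=1000 VC?T → r1=0x5a
[6] flags=1000 CC?T → r3=0xbf

FIX = (r1, 0x5a)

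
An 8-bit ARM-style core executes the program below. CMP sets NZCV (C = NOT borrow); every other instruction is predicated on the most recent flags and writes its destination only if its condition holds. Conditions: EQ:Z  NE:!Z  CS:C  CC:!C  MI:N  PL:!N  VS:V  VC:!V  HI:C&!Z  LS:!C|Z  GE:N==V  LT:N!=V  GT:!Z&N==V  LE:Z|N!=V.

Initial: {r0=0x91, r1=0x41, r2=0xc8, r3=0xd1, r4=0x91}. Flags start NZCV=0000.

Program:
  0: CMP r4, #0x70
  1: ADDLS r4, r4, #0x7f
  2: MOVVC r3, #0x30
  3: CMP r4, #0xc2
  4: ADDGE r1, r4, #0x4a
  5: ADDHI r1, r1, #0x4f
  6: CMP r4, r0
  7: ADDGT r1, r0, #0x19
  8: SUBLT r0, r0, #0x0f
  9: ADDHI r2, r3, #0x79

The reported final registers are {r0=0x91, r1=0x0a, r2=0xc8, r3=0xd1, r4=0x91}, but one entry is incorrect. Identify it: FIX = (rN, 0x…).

FIX = (r1, 0x41)

[0] flags=0011 → (cmp)
[1] flags=0011 LS?F → skip
[2] flags=0011 VC?F → skip
[3] flags=1000 → (cmp)
[4] flags=1000 GE?F → skip
[5] flags=1000 HI?F → skip
[6] flags=0110 → (cmp)
[7] flags=0110 GT?F → skip
[8] flags=0110 LT?F → skip
[9] flags=0110 HI?F → skip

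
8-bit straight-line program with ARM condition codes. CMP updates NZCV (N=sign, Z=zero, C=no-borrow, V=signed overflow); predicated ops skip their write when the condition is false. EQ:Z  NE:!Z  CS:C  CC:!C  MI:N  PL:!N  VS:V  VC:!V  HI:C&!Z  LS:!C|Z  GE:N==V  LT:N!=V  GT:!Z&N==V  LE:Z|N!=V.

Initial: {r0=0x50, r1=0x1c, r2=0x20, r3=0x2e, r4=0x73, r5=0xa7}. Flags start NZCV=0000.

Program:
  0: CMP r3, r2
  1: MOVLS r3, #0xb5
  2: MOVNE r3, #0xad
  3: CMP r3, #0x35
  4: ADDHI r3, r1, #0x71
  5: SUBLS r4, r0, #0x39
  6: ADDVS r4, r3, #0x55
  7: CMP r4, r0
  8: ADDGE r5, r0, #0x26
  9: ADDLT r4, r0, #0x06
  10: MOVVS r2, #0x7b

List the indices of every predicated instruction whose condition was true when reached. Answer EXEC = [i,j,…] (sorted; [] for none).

0: ✓ CMP  NZCV=0010
1: · MOVLS
2: ✓ MOVNE  r3←0xad
3: ✓ CMP  NZCV=0011
4: ✓ ADDHI  r3←0x8d
5: · SUBLS
6: ✓ ADDVS  r4←0xe2
7: ✓ CMP  NZCV=1010
8: · ADDGE
9: ✓ ADDLT  r4←0x56
10: · MOVVS

EXEC = [2,4,6,9]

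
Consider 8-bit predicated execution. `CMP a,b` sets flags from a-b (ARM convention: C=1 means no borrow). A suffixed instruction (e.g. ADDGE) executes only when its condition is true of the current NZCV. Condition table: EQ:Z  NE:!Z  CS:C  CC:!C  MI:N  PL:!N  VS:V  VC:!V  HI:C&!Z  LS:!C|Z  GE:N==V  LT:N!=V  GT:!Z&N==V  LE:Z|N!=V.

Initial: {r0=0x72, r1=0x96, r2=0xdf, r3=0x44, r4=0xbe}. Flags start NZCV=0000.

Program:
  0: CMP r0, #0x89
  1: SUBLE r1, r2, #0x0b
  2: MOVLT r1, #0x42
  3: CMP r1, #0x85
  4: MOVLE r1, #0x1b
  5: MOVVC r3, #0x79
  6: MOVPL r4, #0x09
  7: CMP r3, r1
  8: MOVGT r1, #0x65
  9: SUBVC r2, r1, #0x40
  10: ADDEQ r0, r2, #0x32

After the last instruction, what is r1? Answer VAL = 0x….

[0] flags=1001 → (cmp)
[1] flags=1001 LE?F → skip
[2] flags=1001 LT?F → skip
[3] flags=0010 → (cmp)
[4] flags=0010 LE?F → skip
[5] flags=0010 VC?T → r3=0x79
[6] flags=0010 PL?T → r4=0x09
[7] flags=1001 → (cmp)
[8] flags=1001 GT?T → r1=0x65
[9] flags=1001 VC?F → skip
[10] flags=1001 EQ?F → skip

VAL = 0x65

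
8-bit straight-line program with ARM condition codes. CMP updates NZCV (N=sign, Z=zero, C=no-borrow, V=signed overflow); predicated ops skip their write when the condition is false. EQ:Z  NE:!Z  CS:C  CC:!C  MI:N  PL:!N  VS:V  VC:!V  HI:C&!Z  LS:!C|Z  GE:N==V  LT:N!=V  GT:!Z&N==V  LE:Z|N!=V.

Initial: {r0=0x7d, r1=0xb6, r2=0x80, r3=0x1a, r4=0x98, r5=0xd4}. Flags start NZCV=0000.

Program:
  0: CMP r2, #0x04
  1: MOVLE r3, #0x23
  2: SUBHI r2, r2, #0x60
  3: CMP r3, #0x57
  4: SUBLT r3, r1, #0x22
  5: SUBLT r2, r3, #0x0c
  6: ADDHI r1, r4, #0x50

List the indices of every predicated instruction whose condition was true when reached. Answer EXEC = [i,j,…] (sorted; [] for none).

EXEC = [1,2,4,5]

0: ✓ CMP  NZCV=0011
1: ✓ MOVLE  r3←0x23
2: ✓ SUBHI  r2←0x20
3: ✓ CMP  NZCV=1000
4: ✓ SUBLT  r3←0x94
5: ✓ SUBLT  r2←0x88
6: · ADDHI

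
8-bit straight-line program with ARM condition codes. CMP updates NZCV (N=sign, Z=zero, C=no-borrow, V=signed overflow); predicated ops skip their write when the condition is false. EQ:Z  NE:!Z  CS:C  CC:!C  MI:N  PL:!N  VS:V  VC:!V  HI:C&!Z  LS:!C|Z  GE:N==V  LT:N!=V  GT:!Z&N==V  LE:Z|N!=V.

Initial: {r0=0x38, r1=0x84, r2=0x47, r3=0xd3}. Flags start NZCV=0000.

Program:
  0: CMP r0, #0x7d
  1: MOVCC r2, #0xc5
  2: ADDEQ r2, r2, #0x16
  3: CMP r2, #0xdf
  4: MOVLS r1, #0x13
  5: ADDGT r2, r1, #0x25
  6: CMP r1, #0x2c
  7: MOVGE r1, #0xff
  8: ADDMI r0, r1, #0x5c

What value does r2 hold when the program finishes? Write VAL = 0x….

VAL = 0xc5

0: ✓ CMP  NZCV=1000
1: ✓ MOVCC  r2←0xc5
2: · ADDEQ
3: ✓ CMP  NZCV=1000
4: ✓ MOVLS  r1←0x13
5: · ADDGT
6: ✓ CMP  NZCV=1000
7: · MOVGE
8: ✓ ADDMI  r0←0x6f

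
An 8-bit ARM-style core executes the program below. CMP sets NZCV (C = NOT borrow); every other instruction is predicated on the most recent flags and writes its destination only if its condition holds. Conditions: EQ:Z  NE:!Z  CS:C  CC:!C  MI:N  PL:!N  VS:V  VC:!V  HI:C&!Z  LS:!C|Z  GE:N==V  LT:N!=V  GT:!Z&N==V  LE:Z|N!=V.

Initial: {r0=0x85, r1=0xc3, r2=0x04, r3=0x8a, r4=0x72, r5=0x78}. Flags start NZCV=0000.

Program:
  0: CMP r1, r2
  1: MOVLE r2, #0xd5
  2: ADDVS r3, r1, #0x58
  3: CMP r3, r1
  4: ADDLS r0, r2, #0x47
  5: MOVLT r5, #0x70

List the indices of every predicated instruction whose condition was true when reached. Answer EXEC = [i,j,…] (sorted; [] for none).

EXEC = [1,4,5]

0: ✓ CMP  NZCV=1010
1: ✓ MOVLE  r2←0xd5
2: · ADDVS
3: ✓ CMP  NZCV=1000
4: ✓ ADDLS  r0←0x1c
5: ✓ MOVLT  r5←0x70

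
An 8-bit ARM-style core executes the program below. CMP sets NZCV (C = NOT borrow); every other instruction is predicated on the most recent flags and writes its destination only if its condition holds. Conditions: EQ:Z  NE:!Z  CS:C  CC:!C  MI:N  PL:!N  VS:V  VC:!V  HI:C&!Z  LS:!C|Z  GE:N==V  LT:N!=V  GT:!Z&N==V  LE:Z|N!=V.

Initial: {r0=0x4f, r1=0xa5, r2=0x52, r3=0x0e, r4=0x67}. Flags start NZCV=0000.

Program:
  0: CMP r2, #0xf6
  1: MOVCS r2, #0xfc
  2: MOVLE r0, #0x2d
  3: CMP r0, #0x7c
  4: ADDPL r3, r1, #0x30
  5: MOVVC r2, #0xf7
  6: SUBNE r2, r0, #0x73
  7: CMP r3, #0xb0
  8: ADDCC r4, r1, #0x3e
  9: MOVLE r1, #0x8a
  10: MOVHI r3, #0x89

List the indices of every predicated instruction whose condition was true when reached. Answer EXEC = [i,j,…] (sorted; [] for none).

[0] flags=0000 → (cmp)
[1] flags=0000 CS?F → skip
[2] flags=0000 LE?F → skip
[3] flags=1000 → (cmp)
[4] flags=1000 PL?F → skip
[5] flags=1000 VC?T → r2=0xf7
[6] flags=1000 NE?T → r2=0xdc
[7] flags=0000 → (cmp)
[8] flags=0000 CC?T → r4=0xe3
[9] flags=0000 LE?F → skip
[10] flags=0000 HI?F → skip

EXEC = [5,6,8]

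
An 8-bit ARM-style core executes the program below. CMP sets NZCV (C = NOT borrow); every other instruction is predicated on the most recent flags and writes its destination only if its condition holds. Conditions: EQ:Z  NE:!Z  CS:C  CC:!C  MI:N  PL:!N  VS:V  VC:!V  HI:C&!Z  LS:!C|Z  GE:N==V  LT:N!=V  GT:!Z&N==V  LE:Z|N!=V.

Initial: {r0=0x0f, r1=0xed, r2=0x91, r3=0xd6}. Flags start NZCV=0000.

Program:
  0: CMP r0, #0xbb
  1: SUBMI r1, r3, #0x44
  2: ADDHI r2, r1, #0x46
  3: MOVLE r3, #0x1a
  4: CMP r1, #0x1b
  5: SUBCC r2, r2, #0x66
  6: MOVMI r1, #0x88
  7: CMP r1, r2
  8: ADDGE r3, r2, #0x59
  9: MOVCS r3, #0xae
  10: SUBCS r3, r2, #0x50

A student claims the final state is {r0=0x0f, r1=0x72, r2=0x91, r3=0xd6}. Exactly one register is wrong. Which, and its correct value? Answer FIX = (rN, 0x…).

FIX = (r1, 0x88)

[0] flags=0000 → (cmp)
[1] flags=0000 MI?F → skip
[2] flags=0000 HI?F → skip
[3] flags=0000 LE?F → skip
[4] flags=1010 → (cmp)
[5] flags=1010 CC?F → skip
[6] flags=1010 MI?T → r1=0x88
[7] flags=1000 → (cmp)
[8] flags=1000 GE?F → skip
[9] flags=1000 CS?F → skip
[10] flags=1000 CS?F → skip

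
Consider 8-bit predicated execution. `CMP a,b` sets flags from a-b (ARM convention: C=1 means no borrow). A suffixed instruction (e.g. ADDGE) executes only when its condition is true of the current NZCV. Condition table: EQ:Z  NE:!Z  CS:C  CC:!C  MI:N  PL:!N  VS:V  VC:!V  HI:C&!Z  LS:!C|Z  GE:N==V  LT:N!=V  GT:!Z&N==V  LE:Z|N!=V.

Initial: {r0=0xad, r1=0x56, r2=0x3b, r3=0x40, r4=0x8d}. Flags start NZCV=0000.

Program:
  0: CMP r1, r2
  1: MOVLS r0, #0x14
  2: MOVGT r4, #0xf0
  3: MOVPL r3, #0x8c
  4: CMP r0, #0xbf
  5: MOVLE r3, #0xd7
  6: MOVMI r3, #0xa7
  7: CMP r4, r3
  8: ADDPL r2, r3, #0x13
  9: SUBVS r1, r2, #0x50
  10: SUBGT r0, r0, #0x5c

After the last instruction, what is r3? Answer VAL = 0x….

VAL = 0xa7

0: ✓ CMP  NZCV=0010
1: · MOVLS
2: ✓ MOVGT  r4←0xf0
3: ✓ MOVPL  r3←0x8c
4: ✓ CMP  NZCV=1000
5: ✓ MOVLE  r3←0xd7
6: ✓ MOVMI  r3←0xa7
7: ✓ CMP  NZCV=0010
8: ✓ ADDPL  r2←0xba
9: · SUBVS
10: ✓ SUBGT  r0←0x51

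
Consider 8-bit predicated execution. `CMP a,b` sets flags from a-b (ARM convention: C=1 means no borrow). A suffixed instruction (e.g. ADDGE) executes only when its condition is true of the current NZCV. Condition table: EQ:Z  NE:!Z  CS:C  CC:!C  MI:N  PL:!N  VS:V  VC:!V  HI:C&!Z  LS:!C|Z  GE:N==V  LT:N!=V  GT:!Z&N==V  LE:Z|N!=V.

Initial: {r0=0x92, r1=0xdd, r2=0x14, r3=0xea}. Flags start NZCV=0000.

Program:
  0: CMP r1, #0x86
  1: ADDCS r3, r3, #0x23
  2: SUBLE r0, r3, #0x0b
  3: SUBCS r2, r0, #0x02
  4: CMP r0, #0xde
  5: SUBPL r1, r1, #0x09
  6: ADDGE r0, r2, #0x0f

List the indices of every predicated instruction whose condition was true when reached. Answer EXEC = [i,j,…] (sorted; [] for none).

EXEC = [1,3]

0: ✓ CMP  NZCV=0010
1: ✓ ADDCS  r3←0x0d
2: · SUBLE
3: ✓ SUBCS  r2←0x90
4: ✓ CMP  NZCV=1000
5: · SUBPL
6: · ADDGE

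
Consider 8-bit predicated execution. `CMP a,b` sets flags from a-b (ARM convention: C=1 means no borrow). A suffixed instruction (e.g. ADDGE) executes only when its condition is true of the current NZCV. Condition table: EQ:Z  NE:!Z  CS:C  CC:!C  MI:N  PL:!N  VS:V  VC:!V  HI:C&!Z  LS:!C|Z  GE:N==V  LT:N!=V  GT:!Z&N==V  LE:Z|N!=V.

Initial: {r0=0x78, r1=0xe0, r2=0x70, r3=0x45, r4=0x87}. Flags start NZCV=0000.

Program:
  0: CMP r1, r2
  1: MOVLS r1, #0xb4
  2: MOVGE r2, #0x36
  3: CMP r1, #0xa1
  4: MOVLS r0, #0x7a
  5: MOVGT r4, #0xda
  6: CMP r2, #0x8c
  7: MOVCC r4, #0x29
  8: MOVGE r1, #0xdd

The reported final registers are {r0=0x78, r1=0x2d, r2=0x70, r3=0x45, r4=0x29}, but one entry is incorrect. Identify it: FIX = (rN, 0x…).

0: ✓ CMP  NZCV=0011
1: · MOVLS
2: · MOVGE
3: ✓ CMP  NZCV=0010
4: · MOVLS
5: ✓ MOVGT  r4←0xda
6: ✓ CMP  NZCV=1001
7: ✓ MOVCC  r4←0x29
8: ✓ MOVGE  r1←0xdd

FIX = (r1, 0xdd)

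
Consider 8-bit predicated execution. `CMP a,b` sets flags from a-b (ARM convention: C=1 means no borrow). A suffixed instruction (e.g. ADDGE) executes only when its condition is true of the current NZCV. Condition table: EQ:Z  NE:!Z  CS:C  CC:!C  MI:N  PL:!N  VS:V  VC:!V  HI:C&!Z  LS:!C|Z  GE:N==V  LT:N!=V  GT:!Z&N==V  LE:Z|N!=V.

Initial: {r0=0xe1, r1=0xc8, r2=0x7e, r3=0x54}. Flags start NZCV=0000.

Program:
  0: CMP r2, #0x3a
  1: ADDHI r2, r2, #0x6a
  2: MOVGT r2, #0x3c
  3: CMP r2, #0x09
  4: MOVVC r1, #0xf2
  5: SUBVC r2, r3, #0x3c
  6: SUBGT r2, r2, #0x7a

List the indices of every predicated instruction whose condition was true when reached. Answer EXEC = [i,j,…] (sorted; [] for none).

EXEC = [1,2,4,5,6]

0: ✓ CMP  NZCV=0010
1: ✓ ADDHI  r2←0xe8
2: ✓ MOVGT  r2←0x3c
3: ✓ CMP  NZCV=0010
4: ✓ MOVVC  r1←0xf2
5: ✓ SUBVC  r2←0x18
6: ✓ SUBGT  r2←0x9e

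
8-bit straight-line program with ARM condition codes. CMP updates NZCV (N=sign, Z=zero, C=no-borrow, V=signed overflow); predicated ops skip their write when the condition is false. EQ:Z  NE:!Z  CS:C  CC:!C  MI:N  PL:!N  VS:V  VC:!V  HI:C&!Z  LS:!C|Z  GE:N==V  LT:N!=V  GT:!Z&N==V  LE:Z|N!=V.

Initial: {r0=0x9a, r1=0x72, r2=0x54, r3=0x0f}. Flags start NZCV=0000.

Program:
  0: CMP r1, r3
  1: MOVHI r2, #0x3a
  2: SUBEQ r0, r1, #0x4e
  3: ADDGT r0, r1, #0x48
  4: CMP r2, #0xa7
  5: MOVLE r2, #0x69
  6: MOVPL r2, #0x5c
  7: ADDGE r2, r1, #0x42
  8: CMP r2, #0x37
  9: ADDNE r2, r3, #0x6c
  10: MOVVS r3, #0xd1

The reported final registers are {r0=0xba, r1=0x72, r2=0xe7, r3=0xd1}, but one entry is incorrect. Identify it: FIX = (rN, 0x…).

FIX = (r2, 0x7b)

0: ✓ CMP  NZCV=0010
1: ✓ MOVHI  r2←0x3a
2: · SUBEQ
3: ✓ ADDGT  r0←0xba
4: ✓ CMP  NZCV=1001
5: · MOVLE
6: · MOVPL
7: ✓ ADDGE  r2←0xb4
8: ✓ CMP  NZCV=0011
9: ✓ ADDNE  r2←0x7b
10: ✓ MOVVS  r3←0xd1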